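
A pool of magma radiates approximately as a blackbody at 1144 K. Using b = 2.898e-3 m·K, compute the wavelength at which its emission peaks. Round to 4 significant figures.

Wien's displacement law: λ_max = b/T = (2.898×10⁻³ m·K)/(1144 K) = 2.5332×10⁻⁶ m.
That is 2.533 μm, in the infrared range.

λ_max ≈ 2.533 μm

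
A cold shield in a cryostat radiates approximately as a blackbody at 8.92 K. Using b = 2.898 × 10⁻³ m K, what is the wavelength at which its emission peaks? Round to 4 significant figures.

Wien's displacement law: λ_max = b/T = (2.898×10⁻³ m·K)/(8.92 K) = 3.2489×10⁻⁴ m.
That is 0.3249 mm, in the infrared range.

λ_max ≈ 0.3249 mm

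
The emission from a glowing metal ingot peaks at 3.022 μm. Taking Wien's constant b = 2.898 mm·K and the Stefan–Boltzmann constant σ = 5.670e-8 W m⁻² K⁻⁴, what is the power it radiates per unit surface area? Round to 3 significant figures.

Wien's law: T = b/λ_max = 2.898×10⁻³/3.022×10⁻⁶ = 958.968 K.
Then I = σT⁴ = 5.670×10⁻⁸×(958.968)⁴ = 4.80×10⁴ W/m².

I ≈ 4.80×10⁴ W/m²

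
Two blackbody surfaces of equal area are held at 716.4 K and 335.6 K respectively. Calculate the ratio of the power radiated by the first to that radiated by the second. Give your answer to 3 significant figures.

P₁/P₂ ≈ 20.8

With equal areas, P₁/P₂ = (T₁/T₂)⁴ = (716.4/335.6)⁴ = 20.8.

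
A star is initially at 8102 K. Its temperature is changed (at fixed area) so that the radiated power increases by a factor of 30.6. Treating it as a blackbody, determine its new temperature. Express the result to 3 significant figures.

P ∝ T⁴, so T₂/T₁ = (P₂/P₁)^(1/4) = (30.6)^(1/4) = 2.35196.
T₂ = 8102 × 2.35196 = 1.91×10⁴ K.

T₂ ≈ 1.91×10⁴ K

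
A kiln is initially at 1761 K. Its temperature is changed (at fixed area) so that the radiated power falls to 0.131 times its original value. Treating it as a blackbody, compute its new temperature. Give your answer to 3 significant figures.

P ∝ T⁴, so T₂/T₁ = (P₂/P₁)^(1/4) = (0.131)^(1/4) = 0.601614.
T₂ = 1761 × 0.601614 = 1.06×10³ K.

T₂ ≈ 1.06×10³ K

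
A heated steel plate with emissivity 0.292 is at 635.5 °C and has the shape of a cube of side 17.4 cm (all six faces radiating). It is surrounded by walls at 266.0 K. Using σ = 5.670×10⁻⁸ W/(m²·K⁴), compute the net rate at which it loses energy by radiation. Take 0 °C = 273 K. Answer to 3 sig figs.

T = 635.5 °C + 273 = 908.5 K.
Area A = 6s² = 6×(0.174 m)² = 0.181656 m².
Net radiated power P_net = εσA(T⁴ − T₀⁴) = 0.292×5.670×10⁻⁸×0.181656×(908.5⁴ − 266.0⁴).
T⁴ − T₀⁴ = 6.81239×10¹¹ − 5.00641×10⁹ = 6.76233×10¹¹ K⁴, so P_net = 2.03×10³ W.

Net loss ≈ 2.03×10³ W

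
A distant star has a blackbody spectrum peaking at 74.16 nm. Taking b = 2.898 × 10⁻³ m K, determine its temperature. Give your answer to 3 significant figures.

Wien's law gives T = b/λ_max = (2.898×10⁻³ m·K)/(7.416×10⁻⁸ m) = 3.91×10⁴ K.

T ≈ 3.91×10⁴ K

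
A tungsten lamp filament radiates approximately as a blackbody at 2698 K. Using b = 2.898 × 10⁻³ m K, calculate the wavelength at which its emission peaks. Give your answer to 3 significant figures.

Wien's displacement law: λ_max = b/T = (2.898×10⁻³ m·K)/(2698 K) = 1.074×10⁻⁶ m.
That is 1.07×10³ nm, in the infrared range.

λ_max ≈ 1.07×10³ nm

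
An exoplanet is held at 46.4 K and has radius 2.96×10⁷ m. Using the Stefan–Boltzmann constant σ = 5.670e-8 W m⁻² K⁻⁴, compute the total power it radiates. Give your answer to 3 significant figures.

P ≈ 2.89×10¹⁵ W

Surface area A = 4πR² = 4π(2.96×10⁷ m)² = 1.10102×10¹⁶ m².
P = σAT⁴ = 5.670×10⁻⁸ × 1.10102×10¹⁶ × (46.4)⁴ = 2.89×10¹⁵ W.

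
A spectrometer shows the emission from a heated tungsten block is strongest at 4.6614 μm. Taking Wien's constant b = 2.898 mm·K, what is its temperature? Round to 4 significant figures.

Wien's law gives T = b/λ_max = (2.898×10⁻³ m·K)/(4.6614×10⁻⁶ m) = 621.7 K.

T ≈ 621.7 K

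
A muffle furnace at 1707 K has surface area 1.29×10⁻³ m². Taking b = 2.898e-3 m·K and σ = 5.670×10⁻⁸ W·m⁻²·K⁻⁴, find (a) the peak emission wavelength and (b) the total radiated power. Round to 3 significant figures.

λ_max ≈ 1.70 μm; P ≈ 621 W

(a) λ_max = b/T = 2.898×10⁻³/1707 = 1.698×10⁻⁶ m = 1.70 μm.
Area A = 1.29×10⁻³ m².
(b) P = σAT⁴ = 5.670×10⁻⁸×1.29×10⁻³×(1707)⁴ = 621 W.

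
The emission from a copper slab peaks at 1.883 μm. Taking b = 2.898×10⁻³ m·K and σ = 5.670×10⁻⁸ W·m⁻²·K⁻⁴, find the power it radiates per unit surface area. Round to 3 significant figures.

I ≈ 3.18×10⁵ W/m²

Wien's law: T = b/λ_max = 2.898×10⁻³/1.883×10⁻⁶ = 1539.03 K.
Then I = σT⁴ = 5.670×10⁻⁸×(1539.03)⁴ = 3.18×10⁵ W/m².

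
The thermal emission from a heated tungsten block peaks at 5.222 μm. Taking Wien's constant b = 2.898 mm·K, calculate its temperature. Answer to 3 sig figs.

Wien's law gives T = b/λ_max = (2.898×10⁻³ m·K)/(5.222×10⁻⁶ m) = 555 K.

T ≈ 555 K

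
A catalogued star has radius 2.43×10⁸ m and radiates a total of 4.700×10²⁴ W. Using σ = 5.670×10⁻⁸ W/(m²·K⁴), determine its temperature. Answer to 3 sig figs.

Surface area A = 4πR² = 4π(2.43×10⁸ m)² = 7.42032×10¹⁷ m².
P = σAT⁴ ⇒ T = (P/(σA))^(1/4) = (4.700×10²⁴/(5.670×10⁻⁸×7.42032×10¹⁷))^(1/4) = 3.25×10³ K.

T ≈ 3.25×10³ K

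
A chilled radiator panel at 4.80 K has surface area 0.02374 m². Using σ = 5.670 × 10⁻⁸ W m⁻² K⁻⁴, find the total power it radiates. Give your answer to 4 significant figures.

P ≈ 7.145×10⁻⁷ W

Area A = 0.02374 m².
P = σAT⁴ = 5.670×10⁻⁸ × 0.02374 × (4.80)⁴ = 7.145×10⁻⁷ W.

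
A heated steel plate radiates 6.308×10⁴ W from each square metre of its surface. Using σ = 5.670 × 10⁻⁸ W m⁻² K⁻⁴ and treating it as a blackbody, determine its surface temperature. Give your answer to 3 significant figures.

I = σT⁴, so T = (I/σ)^(1/4) = (6.308×10⁴/(5.670×10⁻⁸))^(1/4) = 1.03×10³ K.

T ≈ 1.03×10³ K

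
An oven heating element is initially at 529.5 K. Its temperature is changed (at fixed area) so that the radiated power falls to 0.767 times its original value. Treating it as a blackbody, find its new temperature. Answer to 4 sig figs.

P ∝ T⁴, so T₂/T₁ = (P₂/P₁)^(1/4) = (0.767)^(1/4) = 0.935834.
T₂ = 529.5 × 0.935834 = 495.5 K.

T₂ ≈ 495.5 K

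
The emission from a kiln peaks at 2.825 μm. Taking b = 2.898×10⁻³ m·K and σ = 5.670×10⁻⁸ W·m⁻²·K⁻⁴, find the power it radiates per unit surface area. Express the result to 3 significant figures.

I ≈ 6.28×10⁴ W/m²

Wien's law: T = b/λ_max = 2.898×10⁻³/2.825×10⁻⁶ = 1025.84 K.
Then I = σT⁴ = 5.670×10⁻⁸×(1025.84)⁴ = 6.28×10⁴ W/m².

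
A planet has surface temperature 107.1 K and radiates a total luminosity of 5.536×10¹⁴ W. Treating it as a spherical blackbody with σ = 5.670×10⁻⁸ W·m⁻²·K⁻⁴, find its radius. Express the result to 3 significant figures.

R ≈ 2.43×10⁶ m

L = 4πR²σT⁴ ⇒ R = √(L/(4πσT⁴)).
σT⁴ = 7.46004 W/m², so R = √(5.536×10¹⁴/(4π×7.46004)) = 2.43×10⁶ m.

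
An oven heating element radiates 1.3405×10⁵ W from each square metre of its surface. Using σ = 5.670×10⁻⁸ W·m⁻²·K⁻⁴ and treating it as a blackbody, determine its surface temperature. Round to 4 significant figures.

T ≈ 1240 K

I = σT⁴, so T = (I/σ)^(1/4) = (1.3405×10⁵/(5.670×10⁻⁸))^(1/4) = 1240 K.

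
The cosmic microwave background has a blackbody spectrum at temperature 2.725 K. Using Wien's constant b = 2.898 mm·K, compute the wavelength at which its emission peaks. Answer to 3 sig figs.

λ_max ≈ 1.06 mm

Wien's displacement law: λ_max = b/T = (2.898×10⁻³ m·K)/(2.725 K) = 1.063×10⁻³ m.
That is 1.06 mm, in the microwave range.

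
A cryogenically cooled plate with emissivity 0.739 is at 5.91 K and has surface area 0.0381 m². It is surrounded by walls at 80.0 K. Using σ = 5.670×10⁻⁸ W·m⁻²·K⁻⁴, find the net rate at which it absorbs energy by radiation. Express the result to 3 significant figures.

Net gain ≈ 0.0654 W

Area A = 0.0381 m².
Net radiated power P_net = εσA(T⁴ − T₀⁴) = 0.739×5.670×10⁻⁸×0.0381×(5.91⁴ − 80.0⁴).
T⁴ − T₀⁴ = 1219.97 − 4.09600×10⁷ = -4.09588×10⁷ K⁴, so P_net = -0.0654 W — negative, meaning a net gain of 0.0654 W.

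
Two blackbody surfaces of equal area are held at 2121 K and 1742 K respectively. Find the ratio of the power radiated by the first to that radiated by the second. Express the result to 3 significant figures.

With equal areas, P₁/P₂ = (T₁/T₂)⁴ = (2121/1742)⁴ = 2.20.

P₁/P₂ ≈ 2.20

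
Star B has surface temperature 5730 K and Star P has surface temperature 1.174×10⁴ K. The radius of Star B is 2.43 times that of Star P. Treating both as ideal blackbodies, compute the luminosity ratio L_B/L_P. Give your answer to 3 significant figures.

L ∝ R²T⁴, so L_B/L_P = (R_B/R_P)²(T_B/T_P)⁴ = (2.43)² × (5730/1.174×10⁴)⁴ = 5.9049 × 0.0567474 = 0.335.

L_B/L_P ≈ 0.335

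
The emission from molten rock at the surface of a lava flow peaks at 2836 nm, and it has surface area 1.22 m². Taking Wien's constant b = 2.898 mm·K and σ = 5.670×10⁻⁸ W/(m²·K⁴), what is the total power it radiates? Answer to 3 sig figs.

P ≈ 7.54×10⁴ W

Wien's law: T = b/λ_max = 2.898×10⁻³/2.836×10⁻⁶ = 1021.86 K.
Area A = 1.22 m².
Then P = σAT⁴ = 5.670×10⁻⁸×1.22×(1021.86)⁴ = 7.54×10⁴ W.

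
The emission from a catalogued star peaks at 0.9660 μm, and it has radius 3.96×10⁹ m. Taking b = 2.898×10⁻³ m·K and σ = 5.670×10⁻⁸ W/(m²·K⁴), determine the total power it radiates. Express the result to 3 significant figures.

Wien's law: T = b/λ_max = 2.898×10⁻³/9.660×10⁻⁷ = 3000.00 K.
Surface area A = 4πR² = 4π(3.96×10⁹ m)² = 1.97061×10²⁰ m².
Then P = σAT⁴ = 5.670×10⁻⁸×1.97061×10²⁰×(3000.00)⁴ = 9.05×10²⁶ W.

P ≈ 9.05×10²⁶ W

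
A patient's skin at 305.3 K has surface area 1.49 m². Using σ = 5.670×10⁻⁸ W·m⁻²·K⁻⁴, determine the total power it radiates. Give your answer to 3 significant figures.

P ≈ 734 W

Area A = 1.49 m².
P = σAT⁴ = 5.670×10⁻⁸ × 1.49 × (305.3)⁴ = 734 W.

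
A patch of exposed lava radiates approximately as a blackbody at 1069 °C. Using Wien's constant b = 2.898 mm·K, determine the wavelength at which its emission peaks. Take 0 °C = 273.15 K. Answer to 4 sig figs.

λ_max ≈ 2159 nm

T = 1069 °C + 273.15 = 1342.15 K.
Wien's displacement law: λ_max = b/T = (2.898×10⁻³ m·K)/(1342.15 K) = 2.1592×10⁻⁶ m.
That is 2159 nm, in the infrared range.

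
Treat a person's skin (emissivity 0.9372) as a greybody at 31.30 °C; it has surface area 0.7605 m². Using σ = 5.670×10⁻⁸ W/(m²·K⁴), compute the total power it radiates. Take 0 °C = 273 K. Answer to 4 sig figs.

T = 31.30 °C + 273 = 304.30 K.
Area A = 0.7605 m².
P = εσAT⁴ = 0.9372 × 5.670×10⁻⁸ × 0.7605 × (304.30)⁴ = 346.5 W.

P ≈ 346.5 W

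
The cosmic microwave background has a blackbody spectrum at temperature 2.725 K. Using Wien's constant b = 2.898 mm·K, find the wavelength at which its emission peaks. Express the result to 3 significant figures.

Wien's displacement law: λ_max = b/T = (2.898×10⁻³ m·K)/(2.725 K) = 1.063×10⁻³ m.
That is 1.06 mm, in the microwave range.

λ_max ≈ 1.06 mm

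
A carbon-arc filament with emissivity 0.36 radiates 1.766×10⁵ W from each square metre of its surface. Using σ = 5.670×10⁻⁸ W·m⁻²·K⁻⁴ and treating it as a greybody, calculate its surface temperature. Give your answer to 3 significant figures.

I = εσT⁴, so T = (I/εσ)^(1/4) = (1.766×10⁵/(0.36×5.670×10⁻⁸))^(1/4) = 1.72×10³ K.

T ≈ 1.72×10³ K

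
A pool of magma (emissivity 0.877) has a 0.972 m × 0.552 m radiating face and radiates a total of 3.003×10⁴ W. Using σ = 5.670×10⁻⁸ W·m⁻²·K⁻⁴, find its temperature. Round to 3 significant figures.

Area A = 0.972 × 0.552 = 0.536544 m².
P = εσAT⁴ ⇒ T = (P/(εσA))^(1/4) = (3.003×10⁴/(0.877×5.670×10⁻⁸×0.536544))^(1/4) = 1.03×10³ K.

T ≈ 1.03×10³ K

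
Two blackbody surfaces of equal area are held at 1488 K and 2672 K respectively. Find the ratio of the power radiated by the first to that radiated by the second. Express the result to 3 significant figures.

P₁/P₂ ≈ 0.0962

With equal areas, P₁/P₂ = (T₁/T₂)⁴ = (1488/2672)⁴ = 0.0962.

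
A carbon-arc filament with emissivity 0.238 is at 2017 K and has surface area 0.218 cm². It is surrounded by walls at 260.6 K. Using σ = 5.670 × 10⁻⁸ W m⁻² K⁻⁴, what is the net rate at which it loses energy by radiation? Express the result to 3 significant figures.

Area A = 0.218 cm² = 2.18×10⁻⁵ m².
Net radiated power P_net = εσA(T⁴ − T₀⁴) = 0.238×5.670×10⁻⁸×2.18×10⁻⁵×(2017⁴ − 260.6⁴).
T⁴ − T₀⁴ = 1.65510×10¹³ − 4.61209×10⁹ = 1.65464×10¹³ K⁴, so P_net = 4.87 W.

Net loss ≈ 4.87 W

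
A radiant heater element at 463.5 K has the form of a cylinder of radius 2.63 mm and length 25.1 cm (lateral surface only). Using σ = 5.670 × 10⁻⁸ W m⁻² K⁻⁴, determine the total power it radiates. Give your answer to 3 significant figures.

P ≈ 10.9 W

Lateral area A = 2πrL = 2π×2.63×10⁻³×0.251 = 4.14772×10⁻³ m².
P = σAT⁴ = 5.670×10⁻⁸ × 4.14772×10⁻³ × (463.5)⁴ = 10.9 W.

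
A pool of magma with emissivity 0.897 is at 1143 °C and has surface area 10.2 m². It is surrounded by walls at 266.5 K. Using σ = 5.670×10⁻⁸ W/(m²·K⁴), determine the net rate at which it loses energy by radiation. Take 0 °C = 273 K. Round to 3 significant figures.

Net loss ≈ 2.08×10⁶ W

T = 1143 °C + 273 = 1416 K.
Area A = 10.2 m².
Net radiated power P_net = εσA(T⁴ − T₀⁴) = 0.897×5.670×10⁻⁸×10.2×(1416⁴ − 266.5⁴).
T⁴ − T₀⁴ = 4.02025×10¹² − 5.04416×10⁹ = 4.01521×10¹² K⁴, so P_net = 2.08×10⁶ W.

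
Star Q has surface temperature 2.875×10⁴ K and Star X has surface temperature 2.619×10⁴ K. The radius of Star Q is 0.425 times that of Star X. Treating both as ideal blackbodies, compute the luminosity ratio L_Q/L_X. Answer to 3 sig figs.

L_Q/L_X ≈ 0.262

L ∝ R²T⁴, so L_Q/L_X = (R_Q/R_X)²(T_Q/T_X)⁴ = (0.425)² × (2.875×10⁴/2.619×10⁴)⁴ = 0.180625 × 1.45214 = 0.262.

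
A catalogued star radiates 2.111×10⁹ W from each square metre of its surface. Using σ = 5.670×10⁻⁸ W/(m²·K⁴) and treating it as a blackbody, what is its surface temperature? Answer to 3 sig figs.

I = σT⁴, so T = (I/σ)^(1/4) = (2.111×10⁹/(5.670×10⁻⁸))^(1/4) = 1.39×10⁴ K.

T ≈ 1.39×10⁴ K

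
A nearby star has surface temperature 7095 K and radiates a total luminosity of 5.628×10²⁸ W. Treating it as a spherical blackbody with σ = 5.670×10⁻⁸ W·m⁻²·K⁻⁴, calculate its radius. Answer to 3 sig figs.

R ≈ 5.58×10⁹ m

L = 4πR²σT⁴ ⇒ R = √(L/(4πσT⁴)).
σT⁴ = 1.43679×10⁸ W/m², so R = √(5.628×10²⁸/(4π×1.43679×10⁸)) = 5.58×10⁹ m.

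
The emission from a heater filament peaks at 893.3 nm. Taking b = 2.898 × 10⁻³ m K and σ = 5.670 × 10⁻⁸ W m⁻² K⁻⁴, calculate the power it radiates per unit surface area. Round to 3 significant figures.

Wien's law: T = b/λ_max = 2.898×10⁻³/8.933×10⁻⁷ = 3244.15 K.
Then I = σT⁴ = 5.670×10⁻⁸×(3244.15)⁴ = 6.28×10⁶ W/m².

I ≈ 6.28×10⁶ W/m²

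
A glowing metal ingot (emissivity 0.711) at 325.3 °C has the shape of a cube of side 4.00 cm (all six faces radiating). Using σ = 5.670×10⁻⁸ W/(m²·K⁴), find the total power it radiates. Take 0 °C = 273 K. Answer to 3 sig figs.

P ≈ 49.6 W

T = 325.3 °C + 273 = 598.3 K.
Area A = 6s² = 6×(0.0400 m)² = 9.6×10⁻³ m².
P = εσAT⁴ = 0.711 × 5.670×10⁻⁸ × 9.6×10⁻³ × (598.3)⁴ = 49.6 W.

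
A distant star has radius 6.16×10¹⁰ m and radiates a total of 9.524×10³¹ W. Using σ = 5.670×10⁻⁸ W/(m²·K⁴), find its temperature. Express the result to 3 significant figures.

Surface area A = 4πR² = 4π(6.16×10¹⁰ m)² = 4.76838×10²² m².
P = σAT⁴ ⇒ T = (P/(σA))^(1/4) = (9.524×10³¹/(5.670×10⁻⁸×4.76838×10²²))^(1/4) = 1.37×10⁴ K.

T ≈ 1.37×10⁴ K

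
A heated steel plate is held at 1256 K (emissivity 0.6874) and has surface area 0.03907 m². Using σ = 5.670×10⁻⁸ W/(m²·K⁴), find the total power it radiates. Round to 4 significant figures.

P ≈ 3790 W

Area A = 0.03907 m².
P = εσAT⁴ = 0.6874 × 5.670×10⁻⁸ × 0.03907 × (1256)⁴ = 3790 W.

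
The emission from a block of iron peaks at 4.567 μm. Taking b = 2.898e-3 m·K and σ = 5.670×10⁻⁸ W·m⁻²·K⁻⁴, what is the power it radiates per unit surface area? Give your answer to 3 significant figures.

I ≈ 9.19×10³ W/m²

Wien's law: T = b/λ_max = 2.898×10⁻³/4.567×10⁻⁶ = 634.552 K.
Then I = σT⁴ = 5.670×10⁻⁸×(634.552)⁴ = 9.19×10³ W/m².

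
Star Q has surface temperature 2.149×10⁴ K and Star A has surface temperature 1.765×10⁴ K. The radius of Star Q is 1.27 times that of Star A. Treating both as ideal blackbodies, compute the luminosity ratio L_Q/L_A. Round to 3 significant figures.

L ∝ R²T⁴, so L_Q/L_A = (R_Q/R_A)²(T_Q/T_A)⁴ = (1.27)² × (2.149×10⁴/1.765×10⁴)⁴ = 1.6129 × 2.19769 = 3.54.

L_Q/L_A ≈ 3.54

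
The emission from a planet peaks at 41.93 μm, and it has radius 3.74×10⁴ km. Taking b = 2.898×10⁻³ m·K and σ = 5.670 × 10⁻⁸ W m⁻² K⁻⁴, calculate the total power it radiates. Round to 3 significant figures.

P ≈ 2.27×10¹⁶ W

Wien's law: T = b/λ_max = 2.898×10⁻³/4.193×10⁻⁵ = 69.1152 K.
Surface area A = 4πR² = 4π(3.74×10⁷ m)² = 1.75773×10¹⁶ m².
Then P = σAT⁴ = 5.670×10⁻⁸×1.75773×10¹⁶×(69.1152)⁴ = 2.27×10¹⁶ W.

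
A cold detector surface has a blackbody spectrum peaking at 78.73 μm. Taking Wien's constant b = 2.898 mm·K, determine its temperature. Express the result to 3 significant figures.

T ≈ 36.8 K

Wien's law gives T = b/λ_max = (2.898×10⁻³ m·K)/(7.873×10⁻⁵ m) = 36.8 K.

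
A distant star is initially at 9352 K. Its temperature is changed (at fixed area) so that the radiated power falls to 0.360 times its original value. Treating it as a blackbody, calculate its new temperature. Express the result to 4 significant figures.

P ∝ T⁴, so T₂/T₁ = (P₂/P₁)^(1/4) = (0.360)^(1/4) = 0.774597.
T₂ = 9352 × 0.774597 = 7244 K.

T₂ ≈ 7244 K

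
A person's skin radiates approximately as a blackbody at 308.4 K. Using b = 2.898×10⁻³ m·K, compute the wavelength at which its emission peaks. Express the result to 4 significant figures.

Wien's displacement law: λ_max = b/T = (2.898×10⁻³ m·K)/(308.4 K) = 9.3969×10⁻⁶ m.
That is 9.397 μm, in the infrared range.

λ_max ≈ 9.397 μm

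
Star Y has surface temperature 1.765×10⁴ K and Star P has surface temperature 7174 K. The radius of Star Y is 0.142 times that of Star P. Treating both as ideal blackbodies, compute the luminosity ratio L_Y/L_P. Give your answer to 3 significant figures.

L_Y/L_P ≈ 0.739

L ∝ R²T⁴, so L_Y/L_P = (R_Y/R_P)²(T_Y/T_P)⁴ = (0.142)² × (1.765×10⁴/7174)⁴ = 0.020164 × 36.6381 = 0.739.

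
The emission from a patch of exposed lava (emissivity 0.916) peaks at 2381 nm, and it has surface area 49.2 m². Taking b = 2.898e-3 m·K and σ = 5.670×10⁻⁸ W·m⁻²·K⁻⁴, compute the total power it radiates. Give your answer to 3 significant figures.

P ≈ 5.61×10⁶ W

Wien's law: T = b/λ_max = 2.898×10⁻³/2.381×10⁻⁶ = 1217.14 K.
Area A = 49.2 m².
Then P = εσAT⁴ = 0.916×5.670×10⁻⁸×49.2×(1217.14)⁴ = 5.61×10⁶ W.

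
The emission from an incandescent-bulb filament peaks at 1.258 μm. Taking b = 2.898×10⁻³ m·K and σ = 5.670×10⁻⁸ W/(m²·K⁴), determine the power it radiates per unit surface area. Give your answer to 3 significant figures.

I ≈ 1.60×10⁶ W/m²

Wien's law: T = b/λ_max = 2.898×10⁻³/1.258×10⁻⁶ = 2303.66 K.
Then I = σT⁴ = 5.670×10⁻⁸×(2303.66)⁴ = 1.60×10⁶ W/m².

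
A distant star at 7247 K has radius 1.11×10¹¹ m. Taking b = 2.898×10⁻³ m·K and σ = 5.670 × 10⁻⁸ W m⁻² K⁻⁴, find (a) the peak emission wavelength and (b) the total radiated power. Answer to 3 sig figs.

λ_max ≈ 0.400 μm; P ≈ 2.42×10³¹ W

(a) λ_max = b/T = 2.898×10⁻³/7247 = 3.999×10⁻⁷ m = 0.400 μm.
Surface area A = 4πR² = 4π(1.11×10¹¹ m)² = 1.54830×10²³ m².
(b) P = σAT⁴ = 5.670×10⁻⁸×1.54830×10²³×(7247)⁴ = 2.42×10³¹ W.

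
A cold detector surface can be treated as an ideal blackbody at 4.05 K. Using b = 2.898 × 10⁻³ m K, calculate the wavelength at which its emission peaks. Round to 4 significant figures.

λ_max ≈ 7.156×10⁻⁴ m

Wien's displacement law: λ_max = b/T = (2.898×10⁻³ m·K)/(4.05 K) = 7.1556×10⁻⁴ m.
That is 7.156×10⁻⁴ m, in the infrared range.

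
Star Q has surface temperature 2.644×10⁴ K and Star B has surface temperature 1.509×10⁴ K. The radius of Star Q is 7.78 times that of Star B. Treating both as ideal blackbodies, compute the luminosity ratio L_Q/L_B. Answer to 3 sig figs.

L ∝ R²T⁴, so L_Q/L_B = (R_Q/R_B)²(T_Q/T_B)⁴ = (7.78)² × (2.644×10⁴/1.509×10⁴)⁴ = 60.5284 × 9.42516 = 570.

L_Q/L_B ≈ 570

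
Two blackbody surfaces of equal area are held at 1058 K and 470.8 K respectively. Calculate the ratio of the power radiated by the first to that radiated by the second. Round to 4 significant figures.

P₁/P₂ ≈ 25.50

With equal areas, P₁/P₂ = (T₁/T₂)⁴ = (1058/470.8)⁴ = 25.50.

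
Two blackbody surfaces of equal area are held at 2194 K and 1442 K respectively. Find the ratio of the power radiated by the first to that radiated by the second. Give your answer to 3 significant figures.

With equal areas, P₁/P₂ = (T₁/T₂)⁴ = (2194/1442)⁴ = 5.36.

P₁/P₂ ≈ 5.36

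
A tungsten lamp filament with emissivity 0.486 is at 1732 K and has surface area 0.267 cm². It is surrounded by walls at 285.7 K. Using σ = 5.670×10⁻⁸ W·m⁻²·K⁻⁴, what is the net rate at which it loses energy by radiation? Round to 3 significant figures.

Area A = 0.267 cm² = 2.67×10⁻⁵ m².
Net radiated power P_net = εσA(T⁴ − T₀⁴) = 0.486×5.670×10⁻⁸×2.67×10⁻⁵×(1732⁴ − 285.7⁴).
T⁴ − T₀⁴ = 8.99894×10¹² − 6.66256×10⁹ = 8.99228×10¹² K⁴, so P_net = 6.62 W.

Net loss ≈ 6.62 W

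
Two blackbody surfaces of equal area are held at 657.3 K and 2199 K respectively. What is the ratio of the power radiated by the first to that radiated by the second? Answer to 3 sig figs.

With equal areas, P₁/P₂ = (T₁/T₂)⁴ = (657.3/2199)⁴ = 7.98×10⁻³.

P₁/P₂ ≈ 7.98×10⁻³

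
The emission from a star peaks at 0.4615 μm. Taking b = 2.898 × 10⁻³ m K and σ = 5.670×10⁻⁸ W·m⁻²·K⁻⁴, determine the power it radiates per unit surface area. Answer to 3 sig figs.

Wien's law: T = b/λ_max = 2.898×10⁻³/4.615×10⁻⁷ = 6279.52 K.
Then I = σT⁴ = 5.670×10⁻⁸×(6279.52)⁴ = 8.82×10⁷ W/m².

I ≈ 8.82×10⁷ W/m²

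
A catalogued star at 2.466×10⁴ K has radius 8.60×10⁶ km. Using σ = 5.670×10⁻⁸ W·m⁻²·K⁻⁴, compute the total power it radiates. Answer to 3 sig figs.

P ≈ 1.95×10³¹ W

Surface area A = 4πR² = 4π(8.60×10⁹ m)² = 9.29409×10²⁰ m².
P = σAT⁴ = 5.670×10⁻⁸ × 9.29409×10²⁰ × (2.466×10⁴)⁴ = 1.95×10³¹ W.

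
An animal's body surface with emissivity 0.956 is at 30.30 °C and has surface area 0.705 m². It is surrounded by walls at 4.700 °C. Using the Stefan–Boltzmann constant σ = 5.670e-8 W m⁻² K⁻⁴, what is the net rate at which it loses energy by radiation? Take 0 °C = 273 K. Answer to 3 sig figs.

Net loss ≈ 96.1 W

T = 30.30 °C + 273 = 303.30 K.
Surroundings: T = 4.700 °C + 273 = 277.700 K.
Area A = 0.705 m².
Net radiated power P_net = εσA(T⁴ − T₀⁴) = 0.956×5.670×10⁻⁸×0.705×(303.30⁴ − 277.700⁴).
T⁴ − T₀⁴ = 8.46232×10⁹ − 5.94708×10⁹ = 2.51524×10⁹ K⁴, so P_net = 96.1 W.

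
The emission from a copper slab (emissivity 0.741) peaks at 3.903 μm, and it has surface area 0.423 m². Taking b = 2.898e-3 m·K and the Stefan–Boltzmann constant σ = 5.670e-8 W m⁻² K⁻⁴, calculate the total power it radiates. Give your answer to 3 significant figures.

Wien's law: T = b/λ_max = 2.898×10⁻³/3.903×10⁻⁶ = 742.506 K.
Area A = 0.423 m².
Then P = εσAT⁴ = 0.741×5.670×10⁻⁸×0.423×(742.506)⁴ = 5.40×10³ W.

P ≈ 5.40×10³ W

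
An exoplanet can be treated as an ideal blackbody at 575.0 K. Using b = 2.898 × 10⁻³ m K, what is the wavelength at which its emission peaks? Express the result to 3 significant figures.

Wien's displacement law: λ_max = b/T = (2.898×10⁻³ m·K)/(575.0 K) = 5.040×10⁻⁶ m.
That is 5.04 μm, in the infrared range.

λ_max ≈ 5.04 μm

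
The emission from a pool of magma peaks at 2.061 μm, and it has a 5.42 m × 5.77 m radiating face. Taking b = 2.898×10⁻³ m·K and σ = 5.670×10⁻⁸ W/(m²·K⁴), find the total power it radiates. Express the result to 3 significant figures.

Wien's law: T = b/λ_max = 2.898×10⁻³/2.061×10⁻⁶ = 1406.11 K.
Area A = 5.42 × 5.77 = 31.2734 m².
Then P = σAT⁴ = 5.670×10⁻⁸×31.2734×(1406.11)⁴ = 6.93×10⁶ W.

P ≈ 6.93×10⁶ W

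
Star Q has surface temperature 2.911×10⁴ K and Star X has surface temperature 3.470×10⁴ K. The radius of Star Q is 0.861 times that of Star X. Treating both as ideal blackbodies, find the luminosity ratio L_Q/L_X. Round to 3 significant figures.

L ∝ R²T⁴, so L_Q/L_X = (R_Q/R_X)²(T_Q/T_X)⁴ = (0.861)² × (2.911×10⁴/3.470×10⁴)⁴ = 0.741321 × 0.495280 = 0.367.

L_Q/L_X ≈ 0.367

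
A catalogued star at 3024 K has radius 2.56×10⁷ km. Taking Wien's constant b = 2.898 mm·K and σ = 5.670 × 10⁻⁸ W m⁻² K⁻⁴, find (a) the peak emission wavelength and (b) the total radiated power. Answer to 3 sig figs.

λ_max ≈ 0.958 μm; P ≈ 3.90×10²⁸ W

(a) λ_max = b/T = 2.898×10⁻³/3024 = 9.583×10⁻⁷ m = 0.958 μm.
Surface area A = 4πR² = 4π(2.56×10¹⁰ m)² = 8.23550×10²¹ m².
(b) P = σAT⁴ = 5.670×10⁻⁸×8.23550×10²¹×(3024)⁴ = 3.90×10²⁸ W.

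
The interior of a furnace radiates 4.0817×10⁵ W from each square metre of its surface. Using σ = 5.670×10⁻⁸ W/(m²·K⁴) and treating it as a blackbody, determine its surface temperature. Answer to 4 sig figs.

T ≈ 1638 K

I = σT⁴, so T = (I/σ)^(1/4) = (4.0817×10⁵/(5.670×10⁻⁸))^(1/4) = 1638 K.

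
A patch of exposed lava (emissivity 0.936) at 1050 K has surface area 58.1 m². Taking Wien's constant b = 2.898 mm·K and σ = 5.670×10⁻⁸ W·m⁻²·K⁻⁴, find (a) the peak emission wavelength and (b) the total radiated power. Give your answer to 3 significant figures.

λ_max ≈ 2.76 μm; P ≈ 3.75×10⁶ W

(a) λ_max = b/T = 2.898×10⁻³/1050 = 2.760×10⁻⁶ m = 2.76 μm.
Area A = 58.1 m².
(b) P = εσAT⁴ = 0.936×5.670×10⁻⁸×58.1×(1050)⁴ = 3.75×10⁶ W.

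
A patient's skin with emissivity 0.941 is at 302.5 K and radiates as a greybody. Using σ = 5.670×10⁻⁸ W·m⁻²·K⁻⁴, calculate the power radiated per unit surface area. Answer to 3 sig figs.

Stefan–Boltzmann: I = εσT⁴ = 0.941 × 5.670×10⁻⁸ × (302.5)⁴ = 447 W/m².

I ≈ 447 W/m²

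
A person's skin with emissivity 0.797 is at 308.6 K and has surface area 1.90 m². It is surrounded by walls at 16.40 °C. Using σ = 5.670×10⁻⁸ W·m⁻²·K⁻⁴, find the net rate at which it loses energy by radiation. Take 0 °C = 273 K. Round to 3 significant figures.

Net loss ≈ 176 W

Surroundings: T = 16.40 °C + 273 = 289.40 K.
Area A = 1.90 m².
Net radiated power P_net = εσA(T⁴ − T₀⁴) = 0.797×5.670×10⁻⁸×1.90×(308.6⁴ − 289.40⁴).
T⁴ − T₀⁴ = 9.06951×10⁹ − 7.01446×10⁹ = 2.05505×10⁹ K⁴, so P_net = 176 W.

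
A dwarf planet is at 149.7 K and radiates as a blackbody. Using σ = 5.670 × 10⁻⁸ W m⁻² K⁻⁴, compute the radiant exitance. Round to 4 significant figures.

Stefan–Boltzmann: I = σT⁴ = 5.670×10⁻⁸ × (149.7)⁴ = 28.48 W/m².

I ≈ 28.48 W/m²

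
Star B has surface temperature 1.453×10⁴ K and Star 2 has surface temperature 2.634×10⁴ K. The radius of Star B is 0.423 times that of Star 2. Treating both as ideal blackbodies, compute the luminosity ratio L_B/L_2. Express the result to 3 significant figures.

L ∝ R²T⁴, so L_B/L_2 = (R_B/R_2)²(T_B/T_2)⁴ = (0.423)² × (1.453×10⁴/2.634×10⁴)⁴ = 0.178929 × 0.0925975 = 0.0166.

L_B/L_2 ≈ 0.0166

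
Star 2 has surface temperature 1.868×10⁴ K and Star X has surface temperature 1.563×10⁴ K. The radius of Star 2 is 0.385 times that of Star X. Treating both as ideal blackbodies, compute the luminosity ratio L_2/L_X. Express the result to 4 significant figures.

L_2/L_X ≈ 0.3024

L ∝ R²T⁴, so L_2/L_X = (R_2/R_X)²(T_2/T_X)⁴ = (0.385)² × (1.868×10⁴/1.563×10⁴)⁴ = 0.148225 × 2.04019 = 0.3024.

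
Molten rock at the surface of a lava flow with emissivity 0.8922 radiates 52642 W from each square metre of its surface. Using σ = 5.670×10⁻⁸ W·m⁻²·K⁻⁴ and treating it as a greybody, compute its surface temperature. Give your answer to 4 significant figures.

I = εσT⁴, so T = (I/εσ)^(1/4) = (52642/(0.8922×5.670×10⁻⁸))^(1/4) = 1010 K.

T ≈ 1010 K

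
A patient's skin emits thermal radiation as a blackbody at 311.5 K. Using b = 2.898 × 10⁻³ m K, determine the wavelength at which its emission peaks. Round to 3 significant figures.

λ_max ≈ 9.30 μm

Wien's displacement law: λ_max = b/T = (2.898×10⁻³ m·K)/(311.5 K) = 9.303×10⁻⁶ m.
That is 9.30 μm, in the infrared range.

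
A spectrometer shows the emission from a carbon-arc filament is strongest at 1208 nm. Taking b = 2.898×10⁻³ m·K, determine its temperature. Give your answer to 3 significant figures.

Wien's law gives T = b/λ_max = (2.898×10⁻³ m·K)/(1.208×10⁻⁶ m) = 2.40×10³ K.

T ≈ 2.40×10³ K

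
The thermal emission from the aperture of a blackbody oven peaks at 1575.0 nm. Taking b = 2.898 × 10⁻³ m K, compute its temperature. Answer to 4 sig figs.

T ≈ 1840 K

Wien's law gives T = b/λ_max = (2.898×10⁻³ m·K)/(1.5750×10⁻⁶ m) = 1840 K.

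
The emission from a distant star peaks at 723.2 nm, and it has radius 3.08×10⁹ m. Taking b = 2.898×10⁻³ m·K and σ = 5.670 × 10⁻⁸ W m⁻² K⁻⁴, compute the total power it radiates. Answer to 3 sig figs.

Wien's law: T = b/λ_max = 2.898×10⁻³/7.232×10⁻⁷ = 4007.19 K.
Surface area A = 4πR² = 4π(3.08×10⁹ m)² = 1.19210×10²⁰ m².
Then P = σAT⁴ = 5.670×10⁻⁸×1.19210×10²⁰×(4007.19)⁴ = 1.74×10²⁷ W.

P ≈ 1.74×10²⁷ W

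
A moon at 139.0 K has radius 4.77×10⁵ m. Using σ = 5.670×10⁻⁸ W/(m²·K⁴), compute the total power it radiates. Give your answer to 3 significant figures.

Surface area A = 4πR² = 4π(4.77×10⁵ m)² = 2.85921×10¹² m².
P = σAT⁴ = 5.670×10⁻⁸ × 2.85921×10¹² × (139.0)⁴ = 6.05×10¹³ W.

P ≈ 6.05×10¹³ W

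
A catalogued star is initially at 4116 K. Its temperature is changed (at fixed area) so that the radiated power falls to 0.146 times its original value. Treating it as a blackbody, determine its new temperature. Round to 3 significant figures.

P ∝ T⁴, so T₂/T₁ = (P₂/P₁)^(1/4) = (0.146)^(1/4) = 0.618142.
T₂ = 4116 × 0.618142 = 2.54×10³ K.

T₂ ≈ 2.54×10³ K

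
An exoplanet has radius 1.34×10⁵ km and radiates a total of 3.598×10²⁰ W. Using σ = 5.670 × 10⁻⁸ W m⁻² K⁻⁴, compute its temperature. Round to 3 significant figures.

Surface area A = 4πR² = 4π(1.34×10⁸ m)² = 2.25642×10¹⁷ m².
P = σAT⁴ ⇒ T = (P/(σA))^(1/4) = (3.598×10²⁰/(5.670×10⁻⁸×2.25642×10¹⁷))^(1/4) = 410 K.

T ≈ 410 K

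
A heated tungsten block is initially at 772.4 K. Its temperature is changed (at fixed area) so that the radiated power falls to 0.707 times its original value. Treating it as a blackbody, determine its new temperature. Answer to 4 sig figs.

T₂ ≈ 708.3 K

P ∝ T⁴, so T₂/T₁ = (P₂/P₁)^(1/4) = (0.707)^(1/4) = 0.916969.
T₂ = 772.4 × 0.916969 = 708.3 K.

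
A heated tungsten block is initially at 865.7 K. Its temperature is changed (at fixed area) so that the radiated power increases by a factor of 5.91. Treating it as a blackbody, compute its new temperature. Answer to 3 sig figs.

T₂ ≈ 1.35×10³ K

P ∝ T⁴, so T₂/T₁ = (P₂/P₁)^(1/4) = (5.91)^(1/4) = 1.55918.
T₂ = 865.7 × 1.55918 = 1.35×10³ K.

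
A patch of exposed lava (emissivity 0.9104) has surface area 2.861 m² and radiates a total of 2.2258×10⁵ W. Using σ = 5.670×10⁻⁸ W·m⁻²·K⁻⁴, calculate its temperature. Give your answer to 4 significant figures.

T ≈ 1108 K

Area A = 2.861 m².
P = εσAT⁴ ⇒ T = (P/(εσA))^(1/4) = (2.2258×10⁵/(0.9104×5.670×10⁻⁸×2.861))^(1/4) = 1108 K.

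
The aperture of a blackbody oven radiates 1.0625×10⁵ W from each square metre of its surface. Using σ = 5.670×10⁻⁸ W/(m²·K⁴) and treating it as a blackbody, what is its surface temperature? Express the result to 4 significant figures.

T ≈ 1170 K

I = σT⁴, so T = (I/σ)^(1/4) = (1.0625×10⁵/(5.670×10⁻⁸))^(1/4) = 1170 K.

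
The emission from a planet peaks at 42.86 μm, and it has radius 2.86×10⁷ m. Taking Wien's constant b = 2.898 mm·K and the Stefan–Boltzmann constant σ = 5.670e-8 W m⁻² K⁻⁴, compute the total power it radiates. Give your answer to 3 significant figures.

P ≈ 1.22×10¹⁶ W

Wien's law: T = b/λ_max = 2.898×10⁻³/4.286×10⁻⁵ = 67.6155 K.
Surface area A = 4πR² = 4π(2.86×10⁷ m)² = 1.02788×10¹⁶ m².
Then P = σAT⁴ = 5.670×10⁻⁸×1.02788×10¹⁶×(67.6155)⁴ = 1.22×10¹⁶ W.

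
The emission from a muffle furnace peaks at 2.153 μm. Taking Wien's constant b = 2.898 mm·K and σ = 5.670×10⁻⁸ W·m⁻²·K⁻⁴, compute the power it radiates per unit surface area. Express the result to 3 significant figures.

Wien's law: T = b/λ_max = 2.898×10⁻³/2.153×10⁻⁶ = 1346.03 K.
Then I = σT⁴ = 5.670×10⁻⁸×(1346.03)⁴ = 1.86×10⁵ W/m².

I ≈ 1.86×10⁵ W/m²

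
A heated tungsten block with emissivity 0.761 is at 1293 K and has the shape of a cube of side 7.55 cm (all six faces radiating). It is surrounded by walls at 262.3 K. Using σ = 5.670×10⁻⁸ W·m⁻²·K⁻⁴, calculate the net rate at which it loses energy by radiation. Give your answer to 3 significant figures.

Area A = 6s² = 6×(0.0755 m)² = 0.0342015 m².
Net radiated power P_net = εσA(T⁴ − T₀⁴) = 0.761×5.670×10⁻⁸×0.0342015×(1293⁴ − 262.3⁴).
T⁴ − T₀⁴ = 2.79508×10¹² − 4.73362×10⁹ = 2.79035×10¹² K⁴, so P_net = 4.12×10³ W.

Net loss ≈ 4.12×10³ W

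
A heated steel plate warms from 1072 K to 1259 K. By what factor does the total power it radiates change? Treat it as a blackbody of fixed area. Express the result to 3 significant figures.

P ∝ T⁴, so P₂/P₁ = (T₂/T₁)⁴ = (1259/1072)⁴ = (1.17444)⁴ = 1.90.

P₂/P₁ ≈ 1.90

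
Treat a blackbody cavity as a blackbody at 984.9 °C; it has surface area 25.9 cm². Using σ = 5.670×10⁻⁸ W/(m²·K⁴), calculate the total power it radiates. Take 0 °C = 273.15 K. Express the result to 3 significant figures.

T = 984.9 °C + 273.15 = 1258.05 K.
Area A = 25.9 cm² = 2.59×10⁻³ m².
P = σAT⁴ = 5.670×10⁻⁸ × 2.59×10⁻³ × (1258.05)⁴ = 368 W.

P ≈ 368 W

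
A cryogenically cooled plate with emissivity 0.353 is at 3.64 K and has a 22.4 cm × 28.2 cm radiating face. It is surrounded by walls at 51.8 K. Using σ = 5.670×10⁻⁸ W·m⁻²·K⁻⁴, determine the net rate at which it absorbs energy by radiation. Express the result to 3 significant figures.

Net gain ≈ 9.10×10⁻³ W

Area A = 0.224 × 0.282 = 0.063168 m².
Net radiated power P_net = εσA(T⁴ − T₀⁴) = 0.353×5.670×10⁻⁸×0.063168×(3.64⁴ − 51.8⁴).
T⁴ − T₀⁴ = 175.552 − 7.19978×10⁶ = -7.19960×10⁶ K⁴, so P_net = -9.10×10⁻³ W — negative, meaning a net gain of 9.10×10⁻³ W.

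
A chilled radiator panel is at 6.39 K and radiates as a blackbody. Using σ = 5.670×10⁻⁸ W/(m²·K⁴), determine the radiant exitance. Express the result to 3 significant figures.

Stefan–Boltzmann: I = σT⁴ = 5.670×10⁻⁸ × (6.39)⁴ = 9.45×10⁻⁵ W/m².

I ≈ 9.45×10⁻⁵ W/m²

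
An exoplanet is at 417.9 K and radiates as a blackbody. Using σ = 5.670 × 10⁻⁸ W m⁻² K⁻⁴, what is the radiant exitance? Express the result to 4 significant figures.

I ≈ 1729 W/m²

Stefan–Boltzmann: I = σT⁴ = 5.670×10⁻⁸ × (417.9)⁴ = 1729 W/m².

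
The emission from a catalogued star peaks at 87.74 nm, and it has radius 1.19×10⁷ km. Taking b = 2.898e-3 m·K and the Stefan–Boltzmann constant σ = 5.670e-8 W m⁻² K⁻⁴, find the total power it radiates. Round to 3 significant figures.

P ≈ 1.20×10³² W

Wien's law: T = b/λ_max = 2.898×10⁻³/8.774×10⁻⁸ = 33029.4 K.
Surface area A = 4πR² = 4π(1.19×10¹⁰ m)² = 1.77952×10²¹ m².
Then P = σAT⁴ = 5.670×10⁻⁸×1.77952×10²¹×(33029.4)⁴ = 1.20×10³² W.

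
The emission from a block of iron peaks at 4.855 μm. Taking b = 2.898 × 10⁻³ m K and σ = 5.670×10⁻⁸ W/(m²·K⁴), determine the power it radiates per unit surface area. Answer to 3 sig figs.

Wien's law: T = b/λ_max = 2.898×10⁻³/4.855×10⁻⁶ = 596.910 K.
Then I = σT⁴ = 5.670×10⁻⁸×(596.910)⁴ = 7.20×10³ W/m².

I ≈ 7.20×10³ W/m²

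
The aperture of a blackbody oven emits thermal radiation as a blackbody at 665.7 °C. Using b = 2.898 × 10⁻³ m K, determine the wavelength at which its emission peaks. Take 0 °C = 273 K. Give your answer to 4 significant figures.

λ_max ≈ 3.087 μm

T = 665.7 °C + 273 = 938.7 K.
Wien's displacement law: λ_max = b/T = (2.898×10⁻³ m·K)/(938.7 K) = 3.0872×10⁻⁶ m.
That is 3.087 μm, in the infrared range.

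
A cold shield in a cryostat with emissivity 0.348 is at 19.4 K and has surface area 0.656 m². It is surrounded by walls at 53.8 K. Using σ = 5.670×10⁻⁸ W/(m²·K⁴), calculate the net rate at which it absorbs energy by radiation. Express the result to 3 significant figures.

Area A = 0.656 m².
Net radiated power P_net = εσA(T⁴ − T₀⁴) = 0.348×5.670×10⁻⁸×0.656×(19.4⁴ − 53.8⁴).
T⁴ − T₀⁴ = 1.41647×10⁵ − 8.37778×10⁶ = -8.23613×10⁶ K⁴, so P_net = -0.107 W — negative, meaning a net gain of 0.107 W.

Net gain ≈ 0.107 W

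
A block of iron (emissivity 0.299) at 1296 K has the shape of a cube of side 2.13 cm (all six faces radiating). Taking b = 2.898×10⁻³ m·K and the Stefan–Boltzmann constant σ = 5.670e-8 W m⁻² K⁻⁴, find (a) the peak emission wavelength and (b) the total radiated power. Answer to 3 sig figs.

(a) λ_max = b/T = 2.898×10⁻³/1296 = 2.236×10⁻⁶ m = 2.24×10³ nm.
Area A = 6s² = 6×(0.0213 m)² = 2.72214×10⁻³ m².
(b) P = εσAT⁴ = 0.299×5.670×10⁻⁸×2.72214×10⁻³×(1296)⁴ = 130 W.

λ_max ≈ 2.24×10³ nm; P ≈ 130 W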